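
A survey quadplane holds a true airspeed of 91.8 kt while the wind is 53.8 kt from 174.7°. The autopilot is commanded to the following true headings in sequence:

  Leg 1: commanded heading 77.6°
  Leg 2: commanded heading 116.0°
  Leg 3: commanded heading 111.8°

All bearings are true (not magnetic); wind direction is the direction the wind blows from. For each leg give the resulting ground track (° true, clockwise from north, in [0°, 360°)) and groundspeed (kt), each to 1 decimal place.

Leg 1: track=49.1°, groundspeed=112.0 kt
Leg 2: track=80.2°, groundspeed=78.7 kt
Leg 3: track=76.4°, groundspeed=82.6 kt

Leg 1: heading 77.6°; drift -28.5° → track 49.1°, groundspeed 112.0 kt
Leg 2: heading 116.0°; drift -35.8° → track 80.2°, groundspeed 78.7 kt
Leg 3: heading 111.8°; drift -35.4° → track 76.4°, groundspeed 82.6 kt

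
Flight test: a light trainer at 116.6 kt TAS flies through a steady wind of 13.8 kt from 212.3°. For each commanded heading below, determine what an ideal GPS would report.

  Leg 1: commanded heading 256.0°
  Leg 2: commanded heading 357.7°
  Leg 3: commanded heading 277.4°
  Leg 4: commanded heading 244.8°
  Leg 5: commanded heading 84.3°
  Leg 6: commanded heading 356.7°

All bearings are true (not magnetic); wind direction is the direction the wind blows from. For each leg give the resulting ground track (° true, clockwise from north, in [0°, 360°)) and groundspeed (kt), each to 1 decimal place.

Leg 1: heading 256.0°; drift +5.1° → track 261.1°, groundspeed 107.0 kt
Leg 2: heading 357.7°; drift +3.5° → track 1.2°, groundspeed 128.2 kt
Leg 3: heading 277.4°; drift +6.4° → track 283.8°, groundspeed 111.5 kt
Leg 4: heading 244.8°; drift +4.0° → track 248.8°, groundspeed 105.2 kt
Leg 5: heading 84.3°; drift -5.0° → track 79.3°, groundspeed 125.6 kt
Leg 6: heading 356.7°; drift +3.6° → track 0.3°, groundspeed 128.1 kt

Leg 1: track=261.1°, groundspeed=107.0 kt
Leg 2: track=1.2°, groundspeed=128.2 kt
Leg 3: track=283.8°, groundspeed=111.5 kt
Leg 4: track=248.8°, groundspeed=105.2 kt
Leg 5: track=79.3°, groundspeed=125.6 kt
Leg 6: track=0.3°, groundspeed=128.1 kt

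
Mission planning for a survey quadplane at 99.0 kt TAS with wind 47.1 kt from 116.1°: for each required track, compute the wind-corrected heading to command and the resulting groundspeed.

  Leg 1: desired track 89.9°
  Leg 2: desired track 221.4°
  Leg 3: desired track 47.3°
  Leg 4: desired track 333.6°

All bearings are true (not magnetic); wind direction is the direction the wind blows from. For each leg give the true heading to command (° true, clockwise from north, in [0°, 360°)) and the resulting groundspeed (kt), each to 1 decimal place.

Leg 1: desired track 89.9°; wind correction +12.1° → command heading 102.0°, groundspeed 54.5 kt
Leg 2: desired track 221.4°; wind correction -27.3° → command heading 194.1°, groundspeed 100.4 kt
Leg 3: desired track 47.3°; wind correction +26.3° → command heading 73.6°, groundspeed 71.7 kt
Leg 4: desired track 333.6°; wind correction +16.8° → command heading 350.4°, groundspeed 132.1 kt

Leg 1: heading=102.0°, groundspeed=54.5 kt
Leg 2: heading=194.1°, groundspeed=100.4 kt
Leg 3: heading=73.6°, groundspeed=71.7 kt
Leg 4: heading=350.4°, groundspeed=132.1 kt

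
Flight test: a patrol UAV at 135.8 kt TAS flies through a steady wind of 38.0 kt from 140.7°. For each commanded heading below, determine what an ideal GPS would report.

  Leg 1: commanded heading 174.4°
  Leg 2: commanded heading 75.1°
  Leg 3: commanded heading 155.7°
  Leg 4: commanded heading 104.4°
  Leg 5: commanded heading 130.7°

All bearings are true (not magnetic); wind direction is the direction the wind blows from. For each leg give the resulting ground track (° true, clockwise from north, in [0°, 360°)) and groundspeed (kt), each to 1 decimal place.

Leg 1: track=185.8°, groundspeed=106.3 kt
Leg 2: track=59.0°, groundspeed=125.0 kt
Leg 3: track=161.4°, groundspeed=99.6 kt
Leg 4: track=92.3°, groundspeed=107.6 kt
Leg 5: track=126.9°, groundspeed=98.6 kt

Leg 1: heading 174.4°; drift +11.4° → track 185.8°, groundspeed 106.3 kt
Leg 2: heading 75.1°; drift -16.1° → track 59.0°, groundspeed 125.0 kt
Leg 3: heading 155.7°; drift +5.7° → track 161.4°, groundspeed 99.6 kt
Leg 4: heading 104.4°; drift -12.1° → track 92.3°, groundspeed 107.6 kt
Leg 5: heading 130.7°; drift -3.8° → track 126.9°, groundspeed 98.6 kt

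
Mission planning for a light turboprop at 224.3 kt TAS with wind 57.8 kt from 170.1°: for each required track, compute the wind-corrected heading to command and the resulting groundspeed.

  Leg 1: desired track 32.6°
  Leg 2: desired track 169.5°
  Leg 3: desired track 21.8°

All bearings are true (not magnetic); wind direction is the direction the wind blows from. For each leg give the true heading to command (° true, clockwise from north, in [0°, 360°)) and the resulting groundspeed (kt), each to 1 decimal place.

Leg 1: heading=42.6°, groundspeed=263.5 kt
Leg 2: heading=169.7°, groundspeed=166.5 kt
Leg 3: heading=29.6°, groundspeed=271.4 kt

Leg 1: desired track 32.6°; wind correction +10.0° → command heading 42.6°, groundspeed 263.5 kt
Leg 2: desired track 169.5°; wind correction +0.2° → command heading 169.7°, groundspeed 166.5 kt
Leg 3: desired track 21.8°; wind correction +7.8° → command heading 29.6°, groundspeed 271.4 kt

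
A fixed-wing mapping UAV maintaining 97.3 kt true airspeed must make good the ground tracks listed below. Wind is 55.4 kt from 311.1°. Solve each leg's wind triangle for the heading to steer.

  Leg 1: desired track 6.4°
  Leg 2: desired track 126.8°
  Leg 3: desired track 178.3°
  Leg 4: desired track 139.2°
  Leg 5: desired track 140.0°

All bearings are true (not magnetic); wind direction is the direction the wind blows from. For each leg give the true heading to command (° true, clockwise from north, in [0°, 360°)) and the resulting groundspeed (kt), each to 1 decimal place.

Leg 1: heading=338.5°, groundspeed=54.4 kt
Leg 2: heading=124.4°, groundspeed=152.5 kt
Leg 3: heading=203.0°, groundspeed=126.0 kt
Leg 4: heading=143.8°, groundspeed=151.8 kt
Leg 5: heading=145.1°, groundspeed=151.7 kt

Leg 1: desired track 6.4°; wind correction -27.9° → command heading 338.5°, groundspeed 54.4 kt
Leg 2: desired track 126.8°; wind correction -2.4° → command heading 124.4°, groundspeed 152.5 kt
Leg 3: desired track 178.3°; wind correction +24.7° → command heading 203.0°, groundspeed 126.0 kt
Leg 4: desired track 139.2°; wind correction +4.6° → command heading 143.8°, groundspeed 151.8 kt
Leg 5: desired track 140.0°; wind correction +5.1° → command heading 145.1°, groundspeed 151.7 kt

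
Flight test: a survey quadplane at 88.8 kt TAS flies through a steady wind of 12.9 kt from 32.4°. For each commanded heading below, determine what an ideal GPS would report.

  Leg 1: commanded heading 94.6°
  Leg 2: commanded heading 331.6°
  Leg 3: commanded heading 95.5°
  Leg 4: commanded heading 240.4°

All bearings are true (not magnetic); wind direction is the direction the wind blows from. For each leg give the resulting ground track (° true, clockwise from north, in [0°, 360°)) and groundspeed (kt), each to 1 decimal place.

Leg 1: heading 94.6°; drift +7.8° → track 102.4°, groundspeed 83.6 kt
Leg 2: heading 331.6°; drift -7.8° → track 323.8°, groundspeed 83.3 kt
Leg 3: heading 95.5°; drift +7.9° → track 103.4°, groundspeed 83.8 kt
Leg 4: heading 240.4°; drift -3.5° → track 236.9°, groundspeed 100.4 kt

Leg 1: track=102.4°, groundspeed=83.6 kt
Leg 2: track=323.8°, groundspeed=83.3 kt
Leg 3: track=103.4°, groundspeed=83.8 kt
Leg 4: track=236.9°, groundspeed=100.4 kt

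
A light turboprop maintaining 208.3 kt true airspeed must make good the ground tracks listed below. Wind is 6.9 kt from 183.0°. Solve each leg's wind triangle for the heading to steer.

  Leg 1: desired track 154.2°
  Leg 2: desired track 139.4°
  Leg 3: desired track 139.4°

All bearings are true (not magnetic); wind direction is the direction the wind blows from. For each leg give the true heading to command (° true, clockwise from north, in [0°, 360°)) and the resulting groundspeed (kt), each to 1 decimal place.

Leg 1: heading=155.1°, groundspeed=202.2 kt
Leg 2: heading=140.7°, groundspeed=203.2 kt
Leg 3: heading=140.7°, groundspeed=203.2 kt

Leg 1: desired track 154.2°; wind correction +0.9° → command heading 155.1°, groundspeed 202.2 kt
Leg 2: desired track 139.4°; wind correction +1.3° → command heading 140.7°, groundspeed 203.2 kt
Leg 3: desired track 139.4°; wind correction +1.3° → command heading 140.7°, groundspeed 203.2 kt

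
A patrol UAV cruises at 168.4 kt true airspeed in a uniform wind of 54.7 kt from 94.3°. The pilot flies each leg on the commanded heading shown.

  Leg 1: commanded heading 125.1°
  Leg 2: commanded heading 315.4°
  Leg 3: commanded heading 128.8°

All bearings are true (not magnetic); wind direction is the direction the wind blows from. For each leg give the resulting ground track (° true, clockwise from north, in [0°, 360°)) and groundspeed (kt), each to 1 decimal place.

Leg 1: heading 125.1°; drift +13.0° → track 138.1°, groundspeed 124.6 kt
Leg 2: heading 315.4°; drift -9.7° → track 305.7°, groundspeed 212.7 kt
Leg 3: heading 128.8°; drift +14.1° → track 142.9°, groundspeed 127.2 kt

Leg 1: track=138.1°, groundspeed=124.6 kt
Leg 2: track=305.7°, groundspeed=212.7 kt
Leg 3: track=142.9°, groundspeed=127.2 kt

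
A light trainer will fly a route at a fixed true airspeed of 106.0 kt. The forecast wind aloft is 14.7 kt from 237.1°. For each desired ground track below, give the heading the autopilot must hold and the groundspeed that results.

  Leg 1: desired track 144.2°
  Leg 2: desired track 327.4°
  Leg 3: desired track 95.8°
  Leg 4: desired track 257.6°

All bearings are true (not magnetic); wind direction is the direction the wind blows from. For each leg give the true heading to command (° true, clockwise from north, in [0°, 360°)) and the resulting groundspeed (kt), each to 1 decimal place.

Leg 1: heading=152.2°, groundspeed=105.7 kt
Leg 2: heading=319.4°, groundspeed=105.1 kt
Leg 3: heading=100.8°, groundspeed=117.1 kt
Leg 4: heading=254.8°, groundspeed=92.1 kt

Leg 1: desired track 144.2°; wind correction +8.0° → command heading 152.2°, groundspeed 105.7 kt
Leg 2: desired track 327.4°; wind correction -8.0° → command heading 319.4°, groundspeed 105.1 kt
Leg 3: desired track 95.8°; wind correction +5.0° → command heading 100.8°, groundspeed 117.1 kt
Leg 4: desired track 257.6°; wind correction -2.8° → command heading 254.8°, groundspeed 92.1 kt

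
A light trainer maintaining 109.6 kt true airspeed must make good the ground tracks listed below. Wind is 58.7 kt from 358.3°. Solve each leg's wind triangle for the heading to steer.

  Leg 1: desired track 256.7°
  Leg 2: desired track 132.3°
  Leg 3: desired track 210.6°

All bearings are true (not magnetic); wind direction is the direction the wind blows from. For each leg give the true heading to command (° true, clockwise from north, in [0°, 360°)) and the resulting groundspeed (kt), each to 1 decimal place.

Leg 1: heading=288.3°, groundspeed=105.1 kt
Leg 2: heading=109.6°, groundspeed=141.9 kt
Leg 3: heading=227.2°, groundspeed=154.6 kt

Leg 1: desired track 256.7°; wind correction +31.6° → command heading 288.3°, groundspeed 105.1 kt
Leg 2: desired track 132.3°; wind correction -22.7° → command heading 109.6°, groundspeed 141.9 kt
Leg 3: desired track 210.6°; wind correction +16.6° → command heading 227.2°, groundspeed 154.6 kt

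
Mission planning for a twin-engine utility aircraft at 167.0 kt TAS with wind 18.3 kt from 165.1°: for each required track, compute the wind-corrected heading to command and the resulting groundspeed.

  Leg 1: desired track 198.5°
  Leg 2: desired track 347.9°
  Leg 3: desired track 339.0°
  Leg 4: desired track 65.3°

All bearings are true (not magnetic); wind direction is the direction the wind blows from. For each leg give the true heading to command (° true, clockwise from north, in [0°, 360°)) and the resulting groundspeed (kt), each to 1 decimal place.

Leg 1: desired track 198.5°; wind correction -3.5° → command heading 195.0°, groundspeed 151.4 kt
Leg 2: desired track 347.9°; wind correction +0.3° → command heading 348.2°, groundspeed 185.3 kt
Leg 3: desired track 339.0°; wind correction -0.7° → command heading 338.3°, groundspeed 185.2 kt
Leg 4: desired track 65.3°; wind correction +6.2° → command heading 71.5°, groundspeed 169.1 kt

Leg 1: heading=195.0°, groundspeed=151.4 kt
Leg 2: heading=348.2°, groundspeed=185.3 kt
Leg 3: heading=338.3°, groundspeed=185.2 kt
Leg 4: heading=71.5°, groundspeed=169.1 kt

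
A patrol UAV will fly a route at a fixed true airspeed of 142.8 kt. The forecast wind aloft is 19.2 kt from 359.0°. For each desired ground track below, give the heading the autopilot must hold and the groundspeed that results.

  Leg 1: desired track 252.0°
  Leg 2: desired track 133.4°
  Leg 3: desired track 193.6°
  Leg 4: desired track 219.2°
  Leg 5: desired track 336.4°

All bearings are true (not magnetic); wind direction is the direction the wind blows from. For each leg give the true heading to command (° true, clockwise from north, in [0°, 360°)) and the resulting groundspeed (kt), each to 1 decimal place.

Leg 1: heading=259.4°, groundspeed=147.2 kt
Leg 2: heading=127.9°, groundspeed=155.6 kt
Leg 3: heading=195.5°, groundspeed=161.3 kt
Leg 4: heading=224.2°, groundspeed=156.9 kt
Leg 5: heading=339.4°, groundspeed=124.9 kt

Leg 1: desired track 252.0°; wind correction +7.4° → command heading 259.4°, groundspeed 147.2 kt
Leg 2: desired track 133.4°; wind correction -5.5° → command heading 127.9°, groundspeed 155.6 kt
Leg 3: desired track 193.6°; wind correction +1.9° → command heading 195.5°, groundspeed 161.3 kt
Leg 4: desired track 219.2°; wind correction +5.0° → command heading 224.2°, groundspeed 156.9 kt
Leg 5: desired track 336.4°; wind correction +3.0° → command heading 339.4°, groundspeed 124.9 kt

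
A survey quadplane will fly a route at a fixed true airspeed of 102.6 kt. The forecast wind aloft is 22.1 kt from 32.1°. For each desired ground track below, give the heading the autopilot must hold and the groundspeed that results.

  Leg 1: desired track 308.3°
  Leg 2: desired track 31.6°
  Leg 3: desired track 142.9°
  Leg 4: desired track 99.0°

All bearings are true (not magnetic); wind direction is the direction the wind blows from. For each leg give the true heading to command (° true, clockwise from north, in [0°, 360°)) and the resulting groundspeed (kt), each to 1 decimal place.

Leg 1: heading=320.7°, groundspeed=97.8 kt
Leg 2: heading=31.7°, groundspeed=80.5 kt
Leg 3: heading=131.3°, groundspeed=108.3 kt
Leg 4: heading=87.6°, groundspeed=91.9 kt

Leg 1: desired track 308.3°; wind correction +12.4° → command heading 320.7°, groundspeed 97.8 kt
Leg 2: desired track 31.6°; wind correction +0.1° → command heading 31.7°, groundspeed 80.5 kt
Leg 3: desired track 142.9°; wind correction -11.6° → command heading 131.3°, groundspeed 108.3 kt
Leg 4: desired track 99.0°; wind correction -11.4° → command heading 87.6°, groundspeed 91.9 kt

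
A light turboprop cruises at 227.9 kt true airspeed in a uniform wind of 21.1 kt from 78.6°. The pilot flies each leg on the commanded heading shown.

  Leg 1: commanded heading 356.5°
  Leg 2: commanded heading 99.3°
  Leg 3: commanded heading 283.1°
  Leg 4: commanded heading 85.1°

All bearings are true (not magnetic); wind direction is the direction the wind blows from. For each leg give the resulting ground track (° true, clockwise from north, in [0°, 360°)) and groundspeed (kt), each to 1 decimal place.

Leg 1: heading 356.5°; drift -5.3° → track 351.2°, groundspeed 226.0 kt
Leg 2: heading 99.3°; drift +2.1° → track 101.4°, groundspeed 208.3 kt
Leg 3: heading 283.1°; drift -2.0° → track 281.1°, groundspeed 247.3 kt
Leg 4: heading 85.1°; drift +0.7° → track 85.8°, groundspeed 206.9 kt

Leg 1: track=351.2°, groundspeed=226.0 kt
Leg 2: track=101.4°, groundspeed=208.3 kt
Leg 3: track=281.1°, groundspeed=247.3 kt
Leg 4: track=85.8°, groundspeed=206.9 kt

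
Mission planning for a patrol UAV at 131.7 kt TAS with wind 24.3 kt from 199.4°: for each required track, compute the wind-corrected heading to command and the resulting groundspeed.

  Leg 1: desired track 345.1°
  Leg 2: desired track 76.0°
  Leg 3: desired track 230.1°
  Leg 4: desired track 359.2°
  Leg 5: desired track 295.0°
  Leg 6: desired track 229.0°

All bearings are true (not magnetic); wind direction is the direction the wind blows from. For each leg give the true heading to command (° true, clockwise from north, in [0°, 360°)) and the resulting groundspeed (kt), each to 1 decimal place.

Leg 1: desired track 345.1°; wind correction -6.0° → command heading 339.1°, groundspeed 151.1 kt
Leg 2: desired track 76.0°; wind correction +8.9° → command heading 84.9°, groundspeed 143.5 kt
Leg 3: desired track 230.1°; wind correction -5.4° → command heading 224.7°, groundspeed 110.2 kt
Leg 4: desired track 359.2°; wind correction -3.7° → command heading 355.5°, groundspeed 154.2 kt
Leg 5: desired track 295.0°; wind correction -10.6° → command heading 284.4°, groundspeed 131.8 kt
Leg 6: desired track 229.0°; wind correction -5.2° → command heading 223.8°, groundspeed 110.0 kt

Leg 1: heading=339.1°, groundspeed=151.1 kt
Leg 2: heading=84.9°, groundspeed=143.5 kt
Leg 3: heading=224.7°, groundspeed=110.2 kt
Leg 4: heading=355.5°, groundspeed=154.2 kt
Leg 5: heading=284.4°, groundspeed=131.8 kt
Leg 6: heading=223.8°, groundspeed=110.0 kt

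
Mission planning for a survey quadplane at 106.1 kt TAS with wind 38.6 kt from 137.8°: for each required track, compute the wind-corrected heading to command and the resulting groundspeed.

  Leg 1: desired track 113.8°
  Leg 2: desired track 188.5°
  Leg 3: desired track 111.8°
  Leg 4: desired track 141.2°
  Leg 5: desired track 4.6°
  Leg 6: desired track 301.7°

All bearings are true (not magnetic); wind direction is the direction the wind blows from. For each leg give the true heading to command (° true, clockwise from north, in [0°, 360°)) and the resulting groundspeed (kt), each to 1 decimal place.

Leg 1: heading=122.3°, groundspeed=69.7 kt
Leg 2: heading=172.1°, groundspeed=77.4 kt
Leg 3: heading=121.0°, groundspeed=70.0 kt
Leg 4: heading=140.0°, groundspeed=67.5 kt
Leg 5: heading=20.0°, groundspeed=128.7 kt
Leg 6: heading=295.9°, groundspeed=142.6 kt

Leg 1: desired track 113.8°; wind correction +8.5° → command heading 122.3°, groundspeed 69.7 kt
Leg 2: desired track 188.5°; wind correction -16.4° → command heading 172.1°, groundspeed 77.4 kt
Leg 3: desired track 111.8°; wind correction +9.2° → command heading 121.0°, groundspeed 70.0 kt
Leg 4: desired track 141.2°; wind correction -1.2° → command heading 140.0°, groundspeed 67.5 kt
Leg 5: desired track 4.6°; wind correction +15.4° → command heading 20.0°, groundspeed 128.7 kt
Leg 6: desired track 301.7°; wind correction -5.8° → command heading 295.9°, groundspeed 142.6 kt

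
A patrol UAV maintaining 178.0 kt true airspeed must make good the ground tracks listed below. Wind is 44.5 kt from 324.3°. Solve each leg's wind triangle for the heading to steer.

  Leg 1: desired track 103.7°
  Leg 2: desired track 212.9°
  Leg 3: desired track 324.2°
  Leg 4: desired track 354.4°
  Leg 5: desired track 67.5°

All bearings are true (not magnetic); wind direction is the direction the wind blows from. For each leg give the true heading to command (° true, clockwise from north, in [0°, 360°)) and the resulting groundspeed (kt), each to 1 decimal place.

Leg 1: desired track 103.7°; wind correction -9.4° → command heading 94.3°, groundspeed 209.4 kt
Leg 2: desired track 212.9°; wind correction +13.5° → command heading 226.4°, groundspeed 189.3 kt
Leg 3: desired track 324.2°; wind correction +0.0° → command heading 324.2°, groundspeed 133.5 kt
Leg 4: desired track 354.4°; wind correction -7.2° → command heading 347.2°, groundspeed 138.1 kt
Leg 5: desired track 67.5°; wind correction -14.1° → command heading 53.4°, groundspeed 182.8 kt

Leg 1: heading=94.3°, groundspeed=209.4 kt
Leg 2: heading=226.4°, groundspeed=189.3 kt
Leg 3: heading=324.2°, groundspeed=133.5 kt
Leg 4: heading=347.2°, groundspeed=138.1 kt
Leg 5: heading=53.4°, groundspeed=182.8 kt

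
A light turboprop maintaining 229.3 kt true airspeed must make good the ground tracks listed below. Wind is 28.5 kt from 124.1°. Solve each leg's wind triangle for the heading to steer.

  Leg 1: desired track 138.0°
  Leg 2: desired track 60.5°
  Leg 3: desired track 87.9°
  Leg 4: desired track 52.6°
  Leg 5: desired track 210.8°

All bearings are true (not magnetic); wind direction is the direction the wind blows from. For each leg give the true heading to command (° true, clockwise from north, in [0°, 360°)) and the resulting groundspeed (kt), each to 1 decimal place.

Leg 1: desired track 138.0°; wind correction -1.7° → command heading 136.3°, groundspeed 201.5 kt
Leg 2: desired track 60.5°; wind correction +6.4° → command heading 66.9°, groundspeed 215.2 kt
Leg 3: desired track 87.9°; wind correction +4.2° → command heading 92.1°, groundspeed 205.7 kt
Leg 4: desired track 52.6°; wind correction +6.8° → command heading 59.4°, groundspeed 218.7 kt
Leg 5: desired track 210.8°; wind correction -7.1° → command heading 203.7°, groundspeed 225.9 kt

Leg 1: heading=136.3°, groundspeed=201.5 kt
Leg 2: heading=66.9°, groundspeed=215.2 kt
Leg 3: heading=92.1°, groundspeed=205.7 kt
Leg 4: heading=59.4°, groundspeed=218.7 kt
Leg 5: heading=203.7°, groundspeed=225.9 kt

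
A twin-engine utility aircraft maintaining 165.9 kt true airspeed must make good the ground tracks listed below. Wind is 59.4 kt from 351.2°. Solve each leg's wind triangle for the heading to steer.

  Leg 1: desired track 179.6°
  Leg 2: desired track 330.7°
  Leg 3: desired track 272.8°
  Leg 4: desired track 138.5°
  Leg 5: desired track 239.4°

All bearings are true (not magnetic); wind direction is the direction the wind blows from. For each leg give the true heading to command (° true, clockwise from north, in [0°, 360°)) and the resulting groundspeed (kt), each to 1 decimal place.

Leg 1: desired track 179.6°; wind correction +3.0° → command heading 182.6°, groundspeed 224.4 kt
Leg 2: desired track 330.7°; wind correction +7.2° → command heading 337.9°, groundspeed 109.0 kt
Leg 3: desired track 272.8°; wind correction +20.5° → command heading 293.3°, groundspeed 143.4 kt
Leg 4: desired track 138.5°; wind correction -11.2° → command heading 127.3°, groundspeed 212.8 kt
Leg 5: desired track 239.4°; wind correction +19.4° → command heading 258.8°, groundspeed 178.5 kt

Leg 1: heading=182.6°, groundspeed=224.4 kt
Leg 2: heading=337.9°, groundspeed=109.0 kt
Leg 3: heading=293.3°, groundspeed=143.4 kt
Leg 4: heading=127.3°, groundspeed=212.8 kt
Leg 5: heading=258.8°, groundspeed=178.5 kt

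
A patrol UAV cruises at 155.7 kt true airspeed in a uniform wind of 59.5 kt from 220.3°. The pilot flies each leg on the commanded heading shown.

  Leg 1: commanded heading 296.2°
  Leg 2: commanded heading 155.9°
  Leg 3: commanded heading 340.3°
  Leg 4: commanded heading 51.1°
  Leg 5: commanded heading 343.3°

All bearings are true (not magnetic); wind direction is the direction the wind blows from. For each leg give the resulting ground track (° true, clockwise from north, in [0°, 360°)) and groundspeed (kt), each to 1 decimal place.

Leg 1: track=318.4°, groundspeed=152.5 kt
Leg 2: track=133.5°, groundspeed=140.6 kt
Leg 3: track=355.8°, groundspeed=192.5 kt
Leg 4: track=48.1°, groundspeed=214.4 kt
Leg 5: track=358.2°, groundspeed=194.6 kt

Leg 1: heading 296.2°; drift +22.2° → track 318.4°, groundspeed 152.5 kt
Leg 2: heading 155.9°; drift -22.4° → track 133.5°, groundspeed 140.6 kt
Leg 3: heading 340.3°; drift +15.5° → track 355.8°, groundspeed 192.5 kt
Leg 4: heading 51.1°; drift -3.0° → track 48.1°, groundspeed 214.4 kt
Leg 5: heading 343.3°; drift +14.9° → track 358.2°, groundspeed 194.6 kt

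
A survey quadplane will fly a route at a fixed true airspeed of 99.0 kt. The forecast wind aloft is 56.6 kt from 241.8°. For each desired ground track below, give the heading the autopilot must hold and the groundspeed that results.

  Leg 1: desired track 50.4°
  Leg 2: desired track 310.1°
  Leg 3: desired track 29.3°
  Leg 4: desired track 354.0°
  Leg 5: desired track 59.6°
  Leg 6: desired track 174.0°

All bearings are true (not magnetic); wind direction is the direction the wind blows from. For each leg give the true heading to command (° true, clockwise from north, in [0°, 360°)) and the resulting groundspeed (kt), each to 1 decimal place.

Leg 1: heading=43.9°, groundspeed=153.8 kt
Leg 2: heading=278.0°, groundspeed=62.9 kt
Leg 3: heading=11.4°, groundspeed=141.9 kt
Leg 4: heading=322.0°, groundspeed=105.4 kt
Leg 5: heading=58.3°, groundspeed=155.5 kt
Leg 6: heading=206.0°, groundspeed=62.6 kt

Leg 1: desired track 50.4°; wind correction -6.5° → command heading 43.9°, groundspeed 153.8 kt
Leg 2: desired track 310.1°; wind correction -32.1° → command heading 278.0°, groundspeed 62.9 kt
Leg 3: desired track 29.3°; wind correction -17.9° → command heading 11.4°, groundspeed 141.9 kt
Leg 4: desired track 354.0°; wind correction -32.0° → command heading 322.0°, groundspeed 105.4 kt
Leg 5: desired track 59.6°; wind correction -1.3° → command heading 58.3°, groundspeed 155.5 kt
Leg 6: desired track 174.0°; wind correction +32.0° → command heading 206.0°, groundspeed 62.6 kt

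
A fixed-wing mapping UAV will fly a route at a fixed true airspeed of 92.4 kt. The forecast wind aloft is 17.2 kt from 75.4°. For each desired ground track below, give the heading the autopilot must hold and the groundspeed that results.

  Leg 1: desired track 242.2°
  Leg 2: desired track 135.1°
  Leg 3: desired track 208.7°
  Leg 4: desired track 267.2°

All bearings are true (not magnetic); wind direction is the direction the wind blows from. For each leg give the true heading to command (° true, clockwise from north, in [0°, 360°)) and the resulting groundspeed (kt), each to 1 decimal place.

Leg 1: heading=239.8°, groundspeed=109.1 kt
Leg 2: heading=125.9°, groundspeed=82.5 kt
Leg 3: heading=200.9°, groundspeed=103.3 kt
Leg 4: heading=269.4°, groundspeed=109.2 kt

Leg 1: desired track 242.2°; wind correction -2.4° → command heading 239.8°, groundspeed 109.1 kt
Leg 2: desired track 135.1°; wind correction -9.2° → command heading 125.9°, groundspeed 82.5 kt
Leg 3: desired track 208.7°; wind correction -7.8° → command heading 200.9°, groundspeed 103.3 kt
Leg 4: desired track 267.2°; wind correction +2.2° → command heading 269.4°, groundspeed 109.2 kt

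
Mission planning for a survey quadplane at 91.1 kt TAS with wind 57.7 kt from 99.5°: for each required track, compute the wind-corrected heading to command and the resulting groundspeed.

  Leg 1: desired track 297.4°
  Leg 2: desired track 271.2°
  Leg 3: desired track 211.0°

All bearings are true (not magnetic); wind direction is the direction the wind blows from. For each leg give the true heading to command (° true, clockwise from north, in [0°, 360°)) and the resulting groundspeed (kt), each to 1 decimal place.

Leg 1: desired track 297.4°; wind correction +11.2° → command heading 308.6°, groundspeed 144.3 kt
Leg 2: desired track 271.2°; wind correction -5.2° → command heading 266.0°, groundspeed 147.8 kt
Leg 3: desired track 211.0°; wind correction -36.1° → command heading 174.9°, groundspeed 94.7 kt

Leg 1: heading=308.6°, groundspeed=144.3 kt
Leg 2: heading=266.0°, groundspeed=147.8 kt
Leg 3: heading=174.9°, groundspeed=94.7 kt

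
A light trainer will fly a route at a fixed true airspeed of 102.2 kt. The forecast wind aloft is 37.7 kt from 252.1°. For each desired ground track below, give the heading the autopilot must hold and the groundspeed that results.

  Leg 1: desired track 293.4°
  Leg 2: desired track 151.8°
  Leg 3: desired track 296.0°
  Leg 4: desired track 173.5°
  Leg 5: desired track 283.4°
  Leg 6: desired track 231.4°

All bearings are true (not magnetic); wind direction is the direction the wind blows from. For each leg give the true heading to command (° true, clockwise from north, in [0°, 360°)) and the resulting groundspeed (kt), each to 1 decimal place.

Leg 1: heading=279.3°, groundspeed=70.8 kt
Leg 2: heading=173.1°, groundspeed=102.0 kt
Leg 3: heading=281.2°, groundspeed=71.6 kt
Leg 4: heading=194.7°, groundspeed=87.8 kt
Leg 5: heading=272.4°, groundspeed=68.1 kt
Leg 6: heading=238.9°, groundspeed=66.1 kt

Leg 1: desired track 293.4°; wind correction -14.1° → command heading 279.3°, groundspeed 70.8 kt
Leg 2: desired track 151.8°; wind correction +21.3° → command heading 173.1°, groundspeed 102.0 kt
Leg 3: desired track 296.0°; wind correction -14.8° → command heading 281.2°, groundspeed 71.6 kt
Leg 4: desired track 173.5°; wind correction +21.2° → command heading 194.7°, groundspeed 87.8 kt
Leg 5: desired track 283.4°; wind correction -11.0° → command heading 272.4°, groundspeed 68.1 kt
Leg 6: desired track 231.4°; wind correction +7.5° → command heading 238.9°, groundspeed 66.1 kt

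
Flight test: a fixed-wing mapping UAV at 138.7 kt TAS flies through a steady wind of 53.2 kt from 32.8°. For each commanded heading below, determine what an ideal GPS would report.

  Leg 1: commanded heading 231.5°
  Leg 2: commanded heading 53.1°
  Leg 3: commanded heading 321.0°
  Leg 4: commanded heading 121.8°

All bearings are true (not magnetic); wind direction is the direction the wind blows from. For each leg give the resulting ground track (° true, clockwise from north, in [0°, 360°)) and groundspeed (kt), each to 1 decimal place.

Leg 1: track=226.3°, groundspeed=189.9 kt
Leg 2: track=64.8°, groundspeed=90.7 kt
Leg 3: track=298.5°, groundspeed=132.1 kt
Leg 4: track=142.9°, groundspeed=147.7 kt

Leg 1: heading 231.5°; drift -5.2° → track 226.3°, groundspeed 189.9 kt
Leg 2: heading 53.1°; drift +11.7° → track 64.8°, groundspeed 90.7 kt
Leg 3: heading 321.0°; drift -22.5° → track 298.5°, groundspeed 132.1 kt
Leg 4: heading 121.8°; drift +21.1° → track 142.9°, groundspeed 147.7 kt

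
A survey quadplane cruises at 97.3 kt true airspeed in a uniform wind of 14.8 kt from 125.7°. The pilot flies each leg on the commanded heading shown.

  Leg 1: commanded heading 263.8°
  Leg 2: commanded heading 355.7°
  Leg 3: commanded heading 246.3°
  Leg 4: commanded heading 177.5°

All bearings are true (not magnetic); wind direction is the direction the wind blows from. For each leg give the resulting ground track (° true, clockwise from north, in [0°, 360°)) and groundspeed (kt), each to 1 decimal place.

Leg 1: track=269.0°, groundspeed=108.8 kt
Leg 2: track=349.6°, groundspeed=107.4 kt
Leg 3: track=253.2°, groundspeed=105.6 kt
Leg 4: track=185.0°, groundspeed=88.9 kt

Leg 1: heading 263.8°; drift +5.2° → track 269.0°, groundspeed 108.8 kt
Leg 2: heading 355.7°; drift -6.1° → track 349.6°, groundspeed 107.4 kt
Leg 3: heading 246.3°; drift +6.9° → track 253.2°, groundspeed 105.6 kt
Leg 4: heading 177.5°; drift +7.5° → track 185.0°, groundspeed 88.9 kt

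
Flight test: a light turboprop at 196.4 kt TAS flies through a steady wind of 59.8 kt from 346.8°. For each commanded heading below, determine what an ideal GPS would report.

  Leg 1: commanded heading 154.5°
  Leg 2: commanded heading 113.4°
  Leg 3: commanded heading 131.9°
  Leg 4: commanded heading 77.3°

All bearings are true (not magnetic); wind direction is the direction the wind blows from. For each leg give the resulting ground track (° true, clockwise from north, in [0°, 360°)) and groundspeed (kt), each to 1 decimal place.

Leg 1: heading 154.5°; drift +2.9° → track 157.4°, groundspeed 255.1 kt
Leg 2: heading 113.4°; drift +11.7° → track 125.1°, groundspeed 237.0 kt
Leg 3: heading 131.9°; drift +7.9° → track 139.8°, groundspeed 247.8 kt
Leg 4: heading 77.3°; drift +16.9° → track 94.2°, groundspeed 205.8 kt

Leg 1: track=157.4°, groundspeed=255.1 kt
Leg 2: track=125.1°, groundspeed=237.0 kt
Leg 3: track=139.8°, groundspeed=247.8 kt
Leg 4: track=94.2°, groundspeed=205.8 kt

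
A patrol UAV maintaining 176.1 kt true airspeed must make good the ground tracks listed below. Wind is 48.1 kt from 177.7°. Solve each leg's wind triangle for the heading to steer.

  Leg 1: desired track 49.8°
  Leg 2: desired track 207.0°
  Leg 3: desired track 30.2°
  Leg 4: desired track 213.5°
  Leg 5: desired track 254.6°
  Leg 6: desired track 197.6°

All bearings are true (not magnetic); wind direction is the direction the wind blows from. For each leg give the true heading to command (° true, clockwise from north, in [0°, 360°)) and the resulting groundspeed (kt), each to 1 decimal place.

Leg 1: heading=62.2°, groundspeed=201.5 kt
Leg 2: heading=199.3°, groundspeed=132.6 kt
Leg 3: heading=38.6°, groundspeed=214.8 kt
Leg 4: heading=204.3°, groundspeed=134.8 kt
Leg 5: heading=239.2°, groundspeed=158.9 kt
Leg 6: heading=192.3°, groundspeed=130.1 kt

Leg 1: desired track 49.8°; wind correction +12.4° → command heading 62.2°, groundspeed 201.5 kt
Leg 2: desired track 207.0°; wind correction -7.7° → command heading 199.3°, groundspeed 132.6 kt
Leg 3: desired track 30.2°; wind correction +8.4° → command heading 38.6°, groundspeed 214.8 kt
Leg 4: desired track 213.5°; wind correction -9.2° → command heading 204.3°, groundspeed 134.8 kt
Leg 5: desired track 254.6°; wind correction -15.4° → command heading 239.2°, groundspeed 158.9 kt
Leg 6: desired track 197.6°; wind correction -5.3° → command heading 192.3°, groundspeed 130.1 kt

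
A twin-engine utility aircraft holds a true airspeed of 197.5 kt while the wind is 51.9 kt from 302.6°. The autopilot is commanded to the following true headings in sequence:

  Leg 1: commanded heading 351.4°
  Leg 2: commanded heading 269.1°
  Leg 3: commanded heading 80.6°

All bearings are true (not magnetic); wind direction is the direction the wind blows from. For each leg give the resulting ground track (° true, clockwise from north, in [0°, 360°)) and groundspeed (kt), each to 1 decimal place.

Leg 1: track=4.8°, groundspeed=167.9 kt
Leg 2: track=258.6°, groundspeed=156.9 kt
Leg 3: track=89.0°, groundspeed=238.6 kt

Leg 1: heading 351.4°; drift +13.4° → track 4.8°, groundspeed 167.9 kt
Leg 2: heading 269.1°; drift -10.5° → track 258.6°, groundspeed 156.9 kt
Leg 3: heading 80.6°; drift +8.4° → track 89.0°, groundspeed 238.6 kt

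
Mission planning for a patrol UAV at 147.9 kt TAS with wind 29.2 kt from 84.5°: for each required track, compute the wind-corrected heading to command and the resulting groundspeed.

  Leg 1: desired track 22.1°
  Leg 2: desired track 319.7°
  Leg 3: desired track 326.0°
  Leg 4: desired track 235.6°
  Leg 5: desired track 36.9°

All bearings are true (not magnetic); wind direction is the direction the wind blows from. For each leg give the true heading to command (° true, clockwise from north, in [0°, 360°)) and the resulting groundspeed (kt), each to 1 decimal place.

Leg 1: desired track 22.1°; wind correction +10.1° → command heading 32.2°, groundspeed 132.1 kt
Leg 2: desired track 319.7°; wind correction +9.3° → command heading 329.0°, groundspeed 162.6 kt
Leg 3: desired track 326.0°; wind correction +10.0° → command heading 336.0°, groundspeed 159.6 kt
Leg 4: desired track 235.6°; wind correction -5.5° → command heading 230.1°, groundspeed 172.8 kt
Leg 5: desired track 36.9°; wind correction +8.4° → command heading 45.3°, groundspeed 126.6 kt

Leg 1: heading=32.2°, groundspeed=132.1 kt
Leg 2: heading=329.0°, groundspeed=162.6 kt
Leg 3: heading=336.0°, groundspeed=159.6 kt
Leg 4: heading=230.1°, groundspeed=172.8 kt
Leg 5: heading=45.3°, groundspeed=126.6 kt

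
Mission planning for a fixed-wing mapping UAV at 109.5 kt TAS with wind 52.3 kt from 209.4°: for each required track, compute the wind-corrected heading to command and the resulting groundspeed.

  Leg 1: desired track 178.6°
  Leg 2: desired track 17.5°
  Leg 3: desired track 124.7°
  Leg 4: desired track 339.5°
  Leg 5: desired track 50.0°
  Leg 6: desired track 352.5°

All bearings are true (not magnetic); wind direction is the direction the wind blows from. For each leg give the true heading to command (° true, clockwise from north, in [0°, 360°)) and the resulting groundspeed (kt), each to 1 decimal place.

Leg 1: heading=192.8°, groundspeed=61.3 kt
Leg 2: heading=11.8°, groundspeed=160.1 kt
Leg 3: heading=153.1°, groundspeed=91.5 kt
Leg 4: heading=318.1°, groundspeed=135.6 kt
Leg 5: heading=59.7°, groundspeed=156.9 kt
Leg 6: heading=335.8°, groundspeed=146.7 kt

Leg 1: desired track 178.6°; wind correction +14.2° → command heading 192.8°, groundspeed 61.3 kt
Leg 2: desired track 17.5°; wind correction -5.7° → command heading 11.8°, groundspeed 160.1 kt
Leg 3: desired track 124.7°; wind correction +28.4° → command heading 153.1°, groundspeed 91.5 kt
Leg 4: desired track 339.5°; wind correction -21.4° → command heading 318.1°, groundspeed 135.6 kt
Leg 5: desired track 50.0°; wind correction +9.7° → command heading 59.7°, groundspeed 156.9 kt
Leg 6: desired track 352.5°; wind correction -16.7° → command heading 335.8°, groundspeed 146.7 kt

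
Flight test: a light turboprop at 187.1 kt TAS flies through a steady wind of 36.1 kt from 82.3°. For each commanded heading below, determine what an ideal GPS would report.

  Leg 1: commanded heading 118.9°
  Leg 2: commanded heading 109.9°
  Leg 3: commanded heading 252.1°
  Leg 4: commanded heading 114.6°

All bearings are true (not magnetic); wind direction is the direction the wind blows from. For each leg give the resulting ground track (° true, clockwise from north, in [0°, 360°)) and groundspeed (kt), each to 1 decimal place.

Leg 1: heading 118.9°; drift +7.8° → track 126.7°, groundspeed 159.6 kt
Leg 2: heading 109.9°; drift +6.2° → track 116.1°, groundspeed 156.0 kt
Leg 3: heading 252.1°; drift +1.6° → track 253.7°, groundspeed 222.7 kt
Leg 4: heading 114.6°; drift +7.0° → track 121.6°, groundspeed 157.8 kt

Leg 1: track=126.7°, groundspeed=159.6 kt
Leg 2: track=116.1°, groundspeed=156.0 kt
Leg 3: track=253.7°, groundspeed=222.7 kt
Leg 4: track=121.6°, groundspeed=157.8 kt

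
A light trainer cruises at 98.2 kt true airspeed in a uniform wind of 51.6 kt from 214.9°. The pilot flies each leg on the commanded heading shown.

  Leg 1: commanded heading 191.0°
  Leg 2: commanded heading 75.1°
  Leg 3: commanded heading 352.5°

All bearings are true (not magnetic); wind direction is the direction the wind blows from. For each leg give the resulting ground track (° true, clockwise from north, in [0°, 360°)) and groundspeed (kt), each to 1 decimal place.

Leg 1: track=168.7°, groundspeed=55.1 kt
Leg 2: track=61.5°, groundspeed=141.6 kt
Leg 3: track=6.8°, groundspeed=140.7 kt

Leg 1: heading 191.0°; drift -22.3° → track 168.7°, groundspeed 55.1 kt
Leg 2: heading 75.1°; drift -13.6° → track 61.5°, groundspeed 141.6 kt
Leg 3: heading 352.5°; drift +14.3° → track 6.8°, groundspeed 140.7 kt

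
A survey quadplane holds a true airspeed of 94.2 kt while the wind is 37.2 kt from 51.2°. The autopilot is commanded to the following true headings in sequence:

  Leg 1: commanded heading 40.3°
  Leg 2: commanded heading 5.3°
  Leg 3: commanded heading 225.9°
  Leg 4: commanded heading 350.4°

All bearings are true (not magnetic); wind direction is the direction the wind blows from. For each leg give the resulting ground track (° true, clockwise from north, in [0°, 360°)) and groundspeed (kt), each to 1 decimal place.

Leg 1: heading 40.3°; drift -7.0° → track 33.3°, groundspeed 58.1 kt
Leg 2: heading 5.3°; drift -21.4° → track 343.9°, groundspeed 73.3 kt
Leg 3: heading 225.9°; drift +1.5° → track 227.4°, groundspeed 131.3 kt
Leg 4: heading 350.4°; drift -23.1° → track 327.3°, groundspeed 82.7 kt

Leg 1: track=33.3°, groundspeed=58.1 kt
Leg 2: track=343.9°, groundspeed=73.3 kt
Leg 3: track=227.4°, groundspeed=131.3 kt
Leg 4: track=327.3°, groundspeed=82.7 kt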